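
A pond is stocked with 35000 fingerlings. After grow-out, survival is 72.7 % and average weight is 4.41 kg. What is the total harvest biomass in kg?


Survivors = 35000 * 72.7/100 = 25445 fish
Harvest biomass = survivors * W_f = 25445 * 4.41 = 112212.45 kg

112212.45 kg


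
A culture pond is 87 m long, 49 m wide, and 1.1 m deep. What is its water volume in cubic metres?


Base area = L * W = 87 * 49 = 4263 m^2
Volume = area * depth = 4263 * 1.1 = 4689.3 m^3

4689.3 m^3


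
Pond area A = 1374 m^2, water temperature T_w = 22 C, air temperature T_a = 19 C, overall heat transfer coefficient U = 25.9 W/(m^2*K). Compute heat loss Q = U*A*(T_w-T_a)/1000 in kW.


Temperature difference dT = 22 - 19 = 3 K
Heat loss (W) = U * A * dT = 25.9 * 1374 * 3 = 106759.8 W
Convert to kW: 106759.8 / 1000 = 106.7598 kW

106.7598 kW


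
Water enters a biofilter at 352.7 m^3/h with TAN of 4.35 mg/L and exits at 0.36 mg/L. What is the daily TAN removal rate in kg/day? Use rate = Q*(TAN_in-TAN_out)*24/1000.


Concentration drop: TAN_in - TAN_out = 4.35 - 0.36 = 3.99 mg/L
Hourly TAN removed = Q * dTAN = 352.7 m^3/h * 3.99 mg/L = 1407.273 g/h  (m^3/h * mg/L = g/h)
Daily TAN removed = 1407.273 * 24 = 33774.552 g/day
Convert to kg/day: 33774.552 / 1000 = 33.774552 kg/day

33.774552 kg/day


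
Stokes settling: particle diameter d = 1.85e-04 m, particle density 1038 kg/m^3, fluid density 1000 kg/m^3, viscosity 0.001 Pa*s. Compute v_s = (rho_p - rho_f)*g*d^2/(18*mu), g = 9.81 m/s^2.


Density difference: rho_p - rho_f = 1038 - 1000 = 38 kg/m^3
d^2 = (1.85e-04)^2 = 3.4225e-08 m^2
Numerator = (rho_p - rho_f) * g * d^2 = 38 * 9.81 * 3.4225e-08 = 1.2758396e-05
Denominator = 18 * mu = 18 * 0.001 = 0.018
v_s = 1.2758396e-05 / 0.018 = 7.088e-04 m/s
Check: Re = rho_f * v_s * d / mu = 1000 * 7.088e-04 * 1.85e-04 / 0.001 = 0.131 < 1, so Stokes' law applies.

7.088e-04 m/s


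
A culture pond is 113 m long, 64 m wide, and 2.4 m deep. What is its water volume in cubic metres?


Base area = L * W = 113 * 64 = 7232 m^2
Volume = area * depth = 7232 * 2.4 = 17356.8 m^3

17356.8 m^3


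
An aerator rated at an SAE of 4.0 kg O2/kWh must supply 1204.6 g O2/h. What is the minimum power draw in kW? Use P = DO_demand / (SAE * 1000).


SAE in g O2/kWh = 4.0 * 1000 = 4000 g/kWh
P = DO_demand / SAE_g = 1204.6 / 4000 = 0.30115 kW

0.30115 kW


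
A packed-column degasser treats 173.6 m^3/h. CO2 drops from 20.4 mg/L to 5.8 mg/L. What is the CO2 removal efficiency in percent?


CO2_out / CO2_in = 5.8 / 20.4 = 0.28431373
Fraction remaining = 0.28431373
efficiency = (1 - 0.28431373) * 100 = 71.5686 %

71.5686 %


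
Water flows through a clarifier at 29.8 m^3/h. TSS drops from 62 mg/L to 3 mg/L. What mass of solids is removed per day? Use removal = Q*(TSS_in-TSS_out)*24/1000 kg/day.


Concentration drop: TSS_in - TSS_out = 62 - 3 = 59 mg/L
Hourly solids removed = Q * dTSS = 29.8 m^3/h * 59 mg/L = 1758.2 g/h  (m^3/h * mg/L = g/h)
Daily solids removed = 1758.2 * 24 = 42196.8 g/day
Convert g to kg: 42196.8 / 1000 = 42.1968 kg/day

42.1968 kg/day


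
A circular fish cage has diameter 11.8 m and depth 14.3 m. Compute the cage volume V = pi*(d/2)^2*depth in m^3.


r = d/2 = 11.8/2 = 5.9 m
Base area = pi*r^2 = pi*5.9^2 = 109.35884 m^2
Volume = 109.35884 * 14.3 = 1563.83 m^3

1563.83 m^3


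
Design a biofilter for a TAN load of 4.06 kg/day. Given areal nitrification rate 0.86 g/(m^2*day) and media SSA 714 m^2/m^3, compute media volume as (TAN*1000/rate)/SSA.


A = 4.06*1000 / 0.86 = 4720.9302 m^2
V = 4720.9302 / 714 = 6.61195

6.61195 m^3


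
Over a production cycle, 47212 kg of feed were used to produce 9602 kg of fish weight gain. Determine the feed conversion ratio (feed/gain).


FCR = feed consumed / weight gained
FCR = 47212 kg / 9602 kg = 4.91689

4.91689


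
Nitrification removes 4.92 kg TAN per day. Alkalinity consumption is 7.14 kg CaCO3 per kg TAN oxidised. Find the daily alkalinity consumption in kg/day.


Alkalinity factor: 7.14 kg CaCO3 consumed per kg TAN nitrified
alk = 4.92 kg TAN * 7.14 = 35.1288 kg CaCO3/day

35.1288 kg CaCO3/day


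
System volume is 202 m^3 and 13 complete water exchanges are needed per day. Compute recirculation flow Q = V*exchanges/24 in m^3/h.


Daily recirculation volume = 202 m^3 * 13 = 2626 m^3/day
Flow rate Q = daily volume / 24 h = 2626 / 24 = 109.417 m^3/h

109.417 m^3/h


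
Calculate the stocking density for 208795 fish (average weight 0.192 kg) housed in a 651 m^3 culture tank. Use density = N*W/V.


Total biomass = 208795 fish * 0.192 kg = 40088.64 kg
Density = total biomass / volume = 40088.64 / 651 = 61.5801 kg/m^3

61.5801 kg/m^3


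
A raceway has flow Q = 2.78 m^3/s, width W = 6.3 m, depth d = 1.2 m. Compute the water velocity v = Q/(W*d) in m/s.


Cross-sectional area = W * d = 6.3 * 1.2 = 7.56 m^2
Velocity = Q / A = 2.78 / 7.56 = 0.367725 m/s

0.367725 m/s


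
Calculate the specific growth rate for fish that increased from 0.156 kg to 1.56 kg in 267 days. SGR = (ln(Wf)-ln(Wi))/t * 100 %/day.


ln(W_f) = ln(1.56) = 0.44468582
ln(W_i) = ln(0.156) = -1.8578993
ln(W_f) - ln(W_i) = 0.44468582 - -1.8578993 = 2.3025851
SGR = 2.3025851 / 267 * 100 = 0.862391 %/day

0.862391 %/day


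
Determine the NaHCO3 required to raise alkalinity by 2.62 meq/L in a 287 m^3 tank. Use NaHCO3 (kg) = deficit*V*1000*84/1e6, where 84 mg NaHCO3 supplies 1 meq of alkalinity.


Tank volume in L = 287 m^3 * 1000 = 287000 L
Total meq required = 2.62 meq/L * 287000 L = 751940 meq
NaHCO3 mass = 751940 meq * 84 mg/meq / 1e6 = 63.163 kg

63.163 kg


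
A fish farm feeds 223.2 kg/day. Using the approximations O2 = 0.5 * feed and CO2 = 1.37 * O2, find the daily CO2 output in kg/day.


O2 = 223.2 * 0.5 = 111.6
CO2 = 111.6 * 1.37 = 152.892

152.892 kg/day


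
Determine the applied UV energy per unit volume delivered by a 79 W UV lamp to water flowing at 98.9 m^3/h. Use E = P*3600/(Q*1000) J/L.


Energy delivered per hour = 79 W * 3600 s = 284400 J/h
Volume treated per hour = 98.9 m^3/h * 1000 = 98900 L/h
dose = 284400 / 98900 = 2.87563 J/L

2.87563 J/L


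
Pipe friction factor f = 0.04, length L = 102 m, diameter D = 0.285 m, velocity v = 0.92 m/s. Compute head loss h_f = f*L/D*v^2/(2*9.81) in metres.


v^2 = 0.92^2 = 0.8464 m^2/s^2
L/D = 102/0.285 = 357.89474
h_f = f*(L/D)*v^2/(2g) = 0.04 * 357.89474 * 0.8464 / 19.62 = 0.617578 m

0.617578 m


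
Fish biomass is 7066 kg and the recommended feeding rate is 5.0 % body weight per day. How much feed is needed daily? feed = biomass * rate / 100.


Feeding rate fraction = 5.0% / 100 = 0.05
Daily feed = 7066 kg * 0.05 = 353.3 kg/day

353.3 kg/day


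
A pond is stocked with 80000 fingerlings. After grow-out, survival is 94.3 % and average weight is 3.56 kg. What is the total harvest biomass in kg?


Survivors = 80000 * 94.3/100 = 75440 fish
Harvest biomass = survivors * W_f = 75440 * 3.56 = 268566.4 kg

268566.4 kg


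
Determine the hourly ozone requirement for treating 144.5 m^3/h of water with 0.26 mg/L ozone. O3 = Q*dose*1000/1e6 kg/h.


O3 demand (mg/h) = Q * dose * 1000 = 144.5 * 0.26 * 1000 = 37570 mg/h
Convert mg to kg: 37570 / 1e6 = 0.03757 kg/h

0.03757 kg/h


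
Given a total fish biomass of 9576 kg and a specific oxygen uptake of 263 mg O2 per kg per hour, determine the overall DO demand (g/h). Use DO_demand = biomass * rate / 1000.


Total O2 consumption (mg/h) = 9576 kg * 263 mg/(kg*h) = 2518488 mg/h
Convert to g/h: 2518488 / 1000 = 2518.488 g/h

2518.488 g/h


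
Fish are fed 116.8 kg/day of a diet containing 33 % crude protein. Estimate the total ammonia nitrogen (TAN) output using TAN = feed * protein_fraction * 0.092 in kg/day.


Protein in feed = 116.8 * 33/100 = 38.544 kg/day
TAN = protein * 0.092 = 38.544 * 0.092 = 3.546048 kg/day

3.546048 kg/day


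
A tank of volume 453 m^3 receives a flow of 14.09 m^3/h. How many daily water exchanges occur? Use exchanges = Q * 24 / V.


Daily flow volume = 14.09 m^3/h * 24 h = 338.16 m^3/day
Exchanges = daily flow / tank volume = 338.16 / 453 = 0.74649 exchanges/day

0.74649 exchanges/day


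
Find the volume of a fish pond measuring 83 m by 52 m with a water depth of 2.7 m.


Base area = L * W = 83 * 52 = 4316 m^2
Volume = area * depth = 4316 * 2.7 = 11653.2 m^3

11653.2 m^3


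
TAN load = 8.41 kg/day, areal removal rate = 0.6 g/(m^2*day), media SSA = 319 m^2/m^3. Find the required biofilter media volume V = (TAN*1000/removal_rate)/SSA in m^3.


A = 8.41*1000 / 0.6 = 14016.667 m^2
V = 14016.667 / 319 = 43.9394

43.9394 m^3


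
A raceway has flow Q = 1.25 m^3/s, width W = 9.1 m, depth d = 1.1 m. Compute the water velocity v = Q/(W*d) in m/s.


Cross-sectional area = W * d = 9.1 * 1.1 = 10.01 m^2
Velocity = Q / A = 1.25 / 10.01 = 0.124875 m/s

0.124875 m/s


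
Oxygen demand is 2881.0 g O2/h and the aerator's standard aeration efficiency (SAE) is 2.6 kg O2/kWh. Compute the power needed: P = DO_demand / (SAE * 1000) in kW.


SAE in g O2/kWh = 2.6 * 1000 = 2600 g/kWh
P = DO_demand / SAE_g = 2881.0 / 2600 = 1.10808 kW

1.10808 kW


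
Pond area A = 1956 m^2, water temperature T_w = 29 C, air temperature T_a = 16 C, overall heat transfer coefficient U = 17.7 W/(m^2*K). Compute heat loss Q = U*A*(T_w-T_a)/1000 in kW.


Temperature difference dT = 29 - 16 = 13 K
Heat loss (W) = U * A * dT = 17.7 * 1956 * 13 = 450075.6 W
Convert to kW: 450075.6 / 1000 = 450.0756 kW

450.0756 kW


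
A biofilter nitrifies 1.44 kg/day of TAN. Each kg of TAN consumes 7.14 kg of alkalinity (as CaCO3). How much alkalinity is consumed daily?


Alkalinity factor: 7.14 kg CaCO3 consumed per kg TAN nitrified
alk = 1.44 kg TAN * 7.14 = 10.2816 kg CaCO3/day

10.2816 kg CaCO3/day


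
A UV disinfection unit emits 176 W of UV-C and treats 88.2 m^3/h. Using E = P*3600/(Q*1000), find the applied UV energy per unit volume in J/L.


Energy delivered per hour = 176 W * 3600 s = 633600 J/h
Volume treated per hour = 88.2 m^3/h * 1000 = 88200 L/h
dose = 633600 / 88200 = 7.18367 J/L

7.18367 J/L


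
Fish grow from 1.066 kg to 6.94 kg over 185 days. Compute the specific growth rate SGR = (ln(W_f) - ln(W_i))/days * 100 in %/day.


ln(W_f) = ln(6.94) = 1.9373018
ln(W_i) = ln(1.066) = 0.063913326
ln(W_f) - ln(W_i) = 1.9373018 - 0.063913326 = 1.8733885
SGR = 1.8733885 / 185 * 100 = 1.01264 %/day

1.01264 %/day


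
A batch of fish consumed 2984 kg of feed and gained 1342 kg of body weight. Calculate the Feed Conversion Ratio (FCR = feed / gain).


FCR = feed consumed / weight gained
FCR = 2984 kg / 1342 kg = 2.22355

2.22355


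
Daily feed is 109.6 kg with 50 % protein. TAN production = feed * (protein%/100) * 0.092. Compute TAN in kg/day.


Protein in feed = 109.6 * 50/100 = 54.8 kg/day
TAN = protein * 0.092 = 54.8 * 0.092 = 5.0416 kg/day

5.0416 kg/day


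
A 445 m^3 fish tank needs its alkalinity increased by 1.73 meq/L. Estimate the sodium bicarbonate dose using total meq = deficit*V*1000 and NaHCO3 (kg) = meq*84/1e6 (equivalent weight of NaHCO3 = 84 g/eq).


Tank volume in L = 445 m^3 * 1000 = 445000 L
Total meq required = 1.73 meq/L * 445000 L = 769850 meq
NaHCO3 mass = 769850 meq * 84 mg/meq / 1e6 = 64.6674 kg

64.6674 kg


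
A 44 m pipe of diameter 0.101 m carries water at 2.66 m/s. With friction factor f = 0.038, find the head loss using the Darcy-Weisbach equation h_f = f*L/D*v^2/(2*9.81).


v^2 = 2.66^2 = 7.0756 m^2/s^2
L/D = 44/0.101 = 435.64356
h_f = f*(L/D)*v^2/(2g) = 0.038 * 435.64356 * 7.0756 / 19.62 = 5.97007 m

5.97007 m


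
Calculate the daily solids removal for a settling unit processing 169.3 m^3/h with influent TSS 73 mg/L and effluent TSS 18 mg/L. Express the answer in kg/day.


Concentration drop: TSS_in - TSS_out = 73 - 18 = 55 mg/L
Hourly solids removed = Q * dTSS = 169.3 m^3/h * 55 mg/L = 9311.5 g/h  (m^3/h * mg/L = g/h)
Daily solids removed = 9311.5 * 24 = 223476 g/day
Convert g to kg: 223476 / 1000 = 223.476 kg/day

223.476 kg/day


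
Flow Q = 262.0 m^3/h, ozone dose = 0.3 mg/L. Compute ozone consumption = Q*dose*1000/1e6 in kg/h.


O3 demand (mg/h) = Q * dose * 1000 = 262.0 * 0.3 * 1000 = 78600 mg/h
Convert mg to kg: 78600 / 1e6 = 0.0786 kg/h

0.0786 kg/h


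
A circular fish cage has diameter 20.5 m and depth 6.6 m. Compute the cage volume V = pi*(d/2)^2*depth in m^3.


r = d/2 = 20.5/2 = 10.25 m
Base area = pi*r^2 = pi*10.25^2 = 330.06358 m^2
Volume = 330.06358 * 6.6 = 2178.42 m^3

2178.42 m^3


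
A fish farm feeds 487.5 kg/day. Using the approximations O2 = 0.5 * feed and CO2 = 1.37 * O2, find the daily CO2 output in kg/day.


O2 = 487.5 * 0.5 = 243.75
CO2 = 243.75 * 1.37 = 333.9375

333.9375 kg/day


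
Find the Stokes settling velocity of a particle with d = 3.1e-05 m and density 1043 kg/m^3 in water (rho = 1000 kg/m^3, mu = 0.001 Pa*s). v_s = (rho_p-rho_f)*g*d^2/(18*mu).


Density difference: rho_p - rho_f = 1043 - 1000 = 43 kg/m^3
d^2 = (3.1e-05)^2 = 9.61e-10 m^2
Numerator = (rho_p - rho_f) * g * d^2 = 43 * 9.81 * 9.61e-10 = 4.0537863e-07
Denominator = 18 * mu = 18 * 0.001 = 0.018
v_s = 4.0537863e-07 / 0.018 = 2.2521e-05 m/s
Check: Re = rho_f * v_s * d / mu = 1000 * 2.2521e-05 * 3.1e-05 / 0.001 = 6.98e-04 < 1, so Stokes' law applies.

2.2521e-05 m/s


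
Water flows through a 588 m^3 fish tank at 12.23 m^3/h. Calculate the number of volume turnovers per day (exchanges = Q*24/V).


Daily flow volume = 12.23 m^3/h * 24 h = 293.52 m^3/day
Exchanges = daily flow / tank volume = 293.52 / 588 = 0.499184 exchanges/day

0.499184 exchanges/day


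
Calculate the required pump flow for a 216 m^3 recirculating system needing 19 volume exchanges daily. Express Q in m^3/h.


Daily recirculation volume = 216 m^3 * 19 = 4104 m^3/day
Flow rate Q = daily volume / 24 h = 4104 / 24 = 171 m^3/h

171 m^3/h


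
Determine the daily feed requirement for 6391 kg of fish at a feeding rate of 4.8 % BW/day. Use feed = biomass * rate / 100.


Feeding rate fraction = 4.8% / 100 = 0.048
Daily feed = 6391 kg * 0.048 = 306.768 kg/day

306.768 kg/day


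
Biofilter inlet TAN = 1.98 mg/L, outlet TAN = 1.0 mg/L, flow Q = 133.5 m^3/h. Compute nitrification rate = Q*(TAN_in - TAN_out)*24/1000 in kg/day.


Concentration drop: TAN_in - TAN_out = 1.98 - 1.0 = 0.98 mg/L
Hourly TAN removed = Q * dTAN = 133.5 m^3/h * 0.98 mg/L = 130.83 g/h  (m^3/h * mg/L = g/h)
Daily TAN removed = 130.83 * 24 = 3139.92 g/day
Convert to kg/day: 3139.92 / 1000 = 3.13992 kg/day

3.13992 kg/day


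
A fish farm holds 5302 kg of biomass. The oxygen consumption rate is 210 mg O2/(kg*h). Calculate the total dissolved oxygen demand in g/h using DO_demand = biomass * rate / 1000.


Total O2 consumption (mg/h) = 5302 kg * 210 mg/(kg*h) = 1113420 mg/h
Convert to g/h: 1113420 / 1000 = 1113.42 g/h

1113.42 g/h


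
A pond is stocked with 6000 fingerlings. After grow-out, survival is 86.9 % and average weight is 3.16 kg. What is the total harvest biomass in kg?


Survivors = 6000 * 86.9/100 = 5214 fish
Harvest biomass = survivors * W_f = 5214 * 3.16 = 16476.24 kg

16476.24 kg


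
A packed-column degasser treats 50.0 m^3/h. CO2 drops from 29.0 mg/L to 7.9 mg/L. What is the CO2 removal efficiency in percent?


CO2_out / CO2_in = 7.9 / 29.0 = 0.27241379
Fraction remaining = 0.27241379
efficiency = (1 - 0.27241379) * 100 = 72.7586 %

72.7586 %


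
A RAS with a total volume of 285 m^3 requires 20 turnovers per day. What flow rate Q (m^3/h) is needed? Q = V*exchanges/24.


Daily recirculation volume = 285 m^3 * 20 = 5700 m^3/day
Flow rate Q = daily volume / 24 h = 5700 / 24 = 237.5 m^3/h

237.5 m^3/h


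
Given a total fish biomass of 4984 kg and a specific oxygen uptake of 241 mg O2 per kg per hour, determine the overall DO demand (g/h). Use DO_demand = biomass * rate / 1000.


Total O2 consumption (mg/h) = 4984 kg * 241 mg/(kg*h) = 1201144 mg/h
Convert to g/h: 1201144 / 1000 = 1201.144 g/h

1201.144 g/h


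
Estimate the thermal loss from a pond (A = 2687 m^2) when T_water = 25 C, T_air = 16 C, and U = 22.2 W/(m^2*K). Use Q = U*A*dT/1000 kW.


Temperature difference dT = 25 - 16 = 9 K
Heat loss (W) = U * A * dT = 22.2 * 2687 * 9 = 536862.6 W
Convert to kW: 536862.6 / 1000 = 536.8626 kW

536.8626 kW


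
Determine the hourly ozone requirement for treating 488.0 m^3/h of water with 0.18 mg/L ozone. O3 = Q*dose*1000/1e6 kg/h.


O3 demand (mg/h) = Q * dose * 1000 = 488.0 * 0.18 * 1000 = 87840 mg/h
Convert mg to kg: 87840 / 1e6 = 0.08784 kg/h

0.08784 kg/h


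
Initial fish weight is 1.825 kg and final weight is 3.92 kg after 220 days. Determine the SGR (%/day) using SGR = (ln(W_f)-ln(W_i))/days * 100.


ln(W_f) = ln(3.92) = 1.3660917
ln(W_i) = ln(1.825) = 0.60157999
ln(W_f) - ln(W_i) = 1.3660917 - 0.60157999 = 0.76451171
SGR = 0.76451171 / 220 * 100 = 0.347505 %/day

0.347505 %/day


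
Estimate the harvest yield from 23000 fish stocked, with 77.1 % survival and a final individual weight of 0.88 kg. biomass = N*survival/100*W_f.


Survivors = 23000 * 77.1/100 = 17733 fish
Harvest biomass = survivors * W_f = 17733 * 0.88 = 15605.04 kg

15605.04 kg


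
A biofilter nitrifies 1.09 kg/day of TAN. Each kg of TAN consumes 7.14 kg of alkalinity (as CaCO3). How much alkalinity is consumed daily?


Alkalinity factor: 7.14 kg CaCO3 consumed per kg TAN nitrified
alk = 1.09 kg TAN * 7.14 = 7.7826 kg CaCO3/day

7.7826 kg CaCO3/day


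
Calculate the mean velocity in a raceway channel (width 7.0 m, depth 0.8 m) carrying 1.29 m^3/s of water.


Cross-sectional area = W * d = 7.0 * 0.8 = 5.6 m^2
Velocity = Q / A = 1.29 / 5.6 = 0.230357 m/s

0.230357 m/s


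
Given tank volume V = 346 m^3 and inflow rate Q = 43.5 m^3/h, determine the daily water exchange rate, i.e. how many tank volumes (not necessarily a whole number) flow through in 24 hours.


Daily flow volume = 43.5 m^3/h * 24 h = 1044 m^3/day
Exchanges = daily flow / tank volume = 1044 / 346 = 3.01734 exchanges/day

3.01734 exchanges/day


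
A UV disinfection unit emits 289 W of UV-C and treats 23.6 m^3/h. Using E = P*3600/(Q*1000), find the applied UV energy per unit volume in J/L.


Energy delivered per hour = 289 W * 3600 s = 1040400 J/h
Volume treated per hour = 23.6 m^3/h * 1000 = 23600 L/h
dose = 1040400 / 23600 = 44.0847 J/L

44.0847 J/L


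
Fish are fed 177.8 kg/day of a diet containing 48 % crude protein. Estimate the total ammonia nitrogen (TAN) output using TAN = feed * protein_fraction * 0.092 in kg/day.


Protein in feed = 177.8 * 48/100 = 85.344 kg/day
TAN = protein * 0.092 = 85.344 * 0.092 = 7.851648 kg/day

7.851648 kg/day


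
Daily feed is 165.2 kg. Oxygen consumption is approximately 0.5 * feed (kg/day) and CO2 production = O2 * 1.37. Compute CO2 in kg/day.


O2 = 165.2 * 0.5 = 82.6
CO2 = 82.6 * 1.37 = 113.162

113.162 kg/day


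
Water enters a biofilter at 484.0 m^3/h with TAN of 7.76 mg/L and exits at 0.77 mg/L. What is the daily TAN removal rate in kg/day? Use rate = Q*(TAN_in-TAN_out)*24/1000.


Concentration drop: TAN_in - TAN_out = 7.76 - 0.77 = 6.99 mg/L
Hourly TAN removed = Q * dTAN = 484.0 m^3/h * 6.99 mg/L = 3383.16 g/h  (m^3/h * mg/L = g/h)
Daily TAN removed = 3383.16 * 24 = 81195.84 g/day
Convert to kg/day: 81195.84 / 1000 = 81.19584 kg/day

81.19584 kg/day


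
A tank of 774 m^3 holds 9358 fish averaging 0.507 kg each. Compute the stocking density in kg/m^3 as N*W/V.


Total biomass = 9358 fish * 0.507 kg = 4744.506 kg
Density = total biomass / volume = 4744.506 / 774 = 6.12985 kg/m^3

6.12985 kg/m^3


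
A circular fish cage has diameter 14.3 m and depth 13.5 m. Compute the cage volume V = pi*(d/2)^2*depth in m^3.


r = d/2 = 14.3/2 = 7.15 m
Base area = pi*r^2 = pi*7.15^2 = 160.60607 m^2
Volume = 160.60607 * 13.5 = 2168.18 m^3

2168.18 m^3


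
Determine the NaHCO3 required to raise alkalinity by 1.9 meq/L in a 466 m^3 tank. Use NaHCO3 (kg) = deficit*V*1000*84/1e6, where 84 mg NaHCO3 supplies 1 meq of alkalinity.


Tank volume in L = 466 m^3 * 1000 = 466000 L
Total meq required = 1.9 meq/L * 466000 L = 885400 meq
NaHCO3 mass = 885400 meq * 84 mg/meq / 1e6 = 74.3736 kg

74.3736 kg


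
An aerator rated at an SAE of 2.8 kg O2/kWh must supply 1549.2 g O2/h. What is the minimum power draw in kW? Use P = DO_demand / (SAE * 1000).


SAE in g O2/kWh = 2.8 * 1000 = 2800 g/kWh
P = DO_demand / SAE_g = 1549.2 / 2800 = 0.553286 kW

0.553286 kW


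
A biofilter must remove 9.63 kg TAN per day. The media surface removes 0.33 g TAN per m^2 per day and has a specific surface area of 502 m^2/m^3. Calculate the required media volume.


A = 9.63*1000 / 0.33 = 29181.818 m^2
V = 29181.818 / 502 = 58.1311

58.1311 m^3


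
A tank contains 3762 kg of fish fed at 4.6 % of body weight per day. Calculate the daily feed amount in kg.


Feeding rate fraction = 4.6% / 100 = 0.046
Daily feed = 3762 kg * 0.046 = 173.052 kg/day

173.052 kg/day


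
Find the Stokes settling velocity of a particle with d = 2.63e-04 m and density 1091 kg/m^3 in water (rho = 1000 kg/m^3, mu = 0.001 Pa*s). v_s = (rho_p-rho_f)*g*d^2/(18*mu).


Density difference: rho_p - rho_f = 1091 - 1000 = 91 kg/m^3
d^2 = (2.63e-04)^2 = 6.9169e-08 m^2
Numerator = (rho_p - rho_f) * g * d^2 = 91 * 9.81 * 6.9169e-08 = 6.1747858e-05
Denominator = 18 * mu = 18 * 0.001 = 0.018
v_s = 6.1747858e-05 / 0.018 = 0.00343044 m/s
Check: Re = rho_f * v_s * d / mu = 1000 * 0.00343044 * 2.63e-04 / 0.001 = 0.902 < 1, so Stokes' law applies.

0.00343044 m/s


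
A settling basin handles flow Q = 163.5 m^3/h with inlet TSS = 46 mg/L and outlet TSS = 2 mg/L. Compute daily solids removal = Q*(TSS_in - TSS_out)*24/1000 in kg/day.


Concentration drop: TSS_in - TSS_out = 46 - 2 = 44 mg/L
Hourly solids removed = Q * dTSS = 163.5 m^3/h * 44 mg/L = 7194 g/h  (m^3/h * mg/L = g/h)
Daily solids removed = 7194 * 24 = 172656 g/day
Convert g to kg: 172656 / 1000 = 172.656 kg/day

172.656 kg/day


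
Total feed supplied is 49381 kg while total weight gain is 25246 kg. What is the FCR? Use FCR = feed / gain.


FCR = feed consumed / weight gained
FCR = 49381 kg / 25246 kg = 1.95599

1.95599


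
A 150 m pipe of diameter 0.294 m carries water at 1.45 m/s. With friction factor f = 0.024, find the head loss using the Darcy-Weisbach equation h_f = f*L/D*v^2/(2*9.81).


v^2 = 1.45^2 = 2.1025 m^2/s^2
L/D = 150/0.294 = 510.20408
h_f = f*(L/D)*v^2/(2g) = 0.024 * 510.20408 * 2.1025 / 19.62 = 1.31218 m

1.31218 m


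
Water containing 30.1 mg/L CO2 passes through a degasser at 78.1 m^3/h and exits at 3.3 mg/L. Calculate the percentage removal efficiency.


CO2_out / CO2_in = 3.3 / 30.1 = 0.10963455
Fraction remaining = 0.10963455
efficiency = (1 - 0.10963455) * 100 = 89.0365 %

89.0365 %


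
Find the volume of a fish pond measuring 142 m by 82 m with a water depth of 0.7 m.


Base area = L * W = 142 * 82 = 11644 m^2
Volume = area * depth = 11644 * 0.7 = 8150.8 m^3

8150.8 m^3


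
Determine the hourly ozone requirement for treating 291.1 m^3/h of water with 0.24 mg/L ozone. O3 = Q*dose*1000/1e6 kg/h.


O3 demand (mg/h) = Q * dose * 1000 = 291.1 * 0.24 * 1000 = 69864 mg/h
Convert mg to kg: 69864 / 1e6 = 0.069864 kg/h

0.069864 kg/h


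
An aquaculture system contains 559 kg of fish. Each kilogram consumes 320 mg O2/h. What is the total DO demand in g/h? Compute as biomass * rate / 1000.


Total O2 consumption (mg/h) = 559 kg * 320 mg/(kg*h) = 178880 mg/h
Convert to g/h: 178880 / 1000 = 178.88 g/h

178.88 g/h


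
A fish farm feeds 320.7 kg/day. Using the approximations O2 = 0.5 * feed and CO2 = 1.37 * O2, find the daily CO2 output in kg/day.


O2 = 320.7 * 0.5 = 160.35
CO2 = 160.35 * 1.37 = 219.6795

219.6795 kg/day


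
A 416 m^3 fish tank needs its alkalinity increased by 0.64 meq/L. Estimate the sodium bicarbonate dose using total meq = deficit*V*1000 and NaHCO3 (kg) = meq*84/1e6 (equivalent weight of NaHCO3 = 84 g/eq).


Tank volume in L = 416 m^3 * 1000 = 416000 L
Total meq required = 0.64 meq/L * 416000 L = 266240 meq
NaHCO3 mass = 266240 meq * 84 mg/meq / 1e6 = 22.3642 kg

22.3642 kg


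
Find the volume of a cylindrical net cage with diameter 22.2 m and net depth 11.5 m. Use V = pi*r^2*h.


r = d/2 = 22.2/2 = 11.1 m
Base area = pi*r^2 = pi*11.1^2 = 387.07563 m^2
Volume = 387.07563 * 11.5 = 4451.37 m^3

4451.37 m^3


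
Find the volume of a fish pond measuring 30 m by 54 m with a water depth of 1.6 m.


Base area = L * W = 30 * 54 = 1620 m^2
Volume = area * depth = 1620 * 1.6 = 2592 m^3

2592 m^3


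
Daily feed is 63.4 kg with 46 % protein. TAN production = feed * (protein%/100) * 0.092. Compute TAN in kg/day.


Protein in feed = 63.4 * 46/100 = 29.164 kg/day
TAN = protein * 0.092 = 29.164 * 0.092 = 2.683088 kg/day

2.683088 kg/day


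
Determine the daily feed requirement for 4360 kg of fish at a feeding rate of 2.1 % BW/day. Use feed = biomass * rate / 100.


Feeding rate fraction = 2.1% / 100 = 0.021
Daily feed = 4360 kg * 0.021 = 91.56 kg/day

91.56 kg/day


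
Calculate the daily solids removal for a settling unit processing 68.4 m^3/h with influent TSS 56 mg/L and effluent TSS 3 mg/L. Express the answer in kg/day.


Concentration drop: TSS_in - TSS_out = 56 - 3 = 53 mg/L
Hourly solids removed = Q * dTSS = 68.4 m^3/h * 53 mg/L = 3625.2 g/h  (m^3/h * mg/L = g/h)
Daily solids removed = 3625.2 * 24 = 87004.8 g/day
Convert g to kg: 87004.8 / 1000 = 87.0048 kg/day

87.0048 kg/day


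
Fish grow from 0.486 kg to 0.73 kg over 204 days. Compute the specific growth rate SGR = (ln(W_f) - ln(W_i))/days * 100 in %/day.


ln(W_f) = ln(0.73) = -0.31471074
ln(W_i) = ln(0.486) = -0.72154666
ln(W_f) - ln(W_i) = -0.31471074 - -0.72154666 = 0.40683592
SGR = 0.40683592 / 204 * 100 = 0.199429 %/day

0.199429 %/day


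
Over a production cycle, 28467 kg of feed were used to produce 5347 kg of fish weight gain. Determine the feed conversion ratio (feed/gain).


FCR = feed consumed / weight gained
FCR = 28467 kg / 5347 kg = 5.32392

5.32392


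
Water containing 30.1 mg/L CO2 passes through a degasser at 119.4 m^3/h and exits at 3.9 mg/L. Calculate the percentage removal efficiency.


CO2_out / CO2_in = 3.9 / 30.1 = 0.12956811
Fraction remaining = 0.12956811
efficiency = (1 - 0.12956811) * 100 = 87.0432 %

87.0432 %


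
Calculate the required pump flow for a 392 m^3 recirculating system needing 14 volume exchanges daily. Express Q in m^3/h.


Daily recirculation volume = 392 m^3 * 14 = 5488 m^3/day
Flow rate Q = daily volume / 24 h = 5488 / 24 = 228.667 m^3/h

228.667 m^3/h


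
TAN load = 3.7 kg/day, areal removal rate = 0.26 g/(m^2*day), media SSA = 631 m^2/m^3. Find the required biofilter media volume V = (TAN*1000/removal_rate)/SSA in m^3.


A = 3.7*1000 / 0.26 = 14230.769 m^2
V = 14230.769 / 631 = 22.5527

22.5527 m^3


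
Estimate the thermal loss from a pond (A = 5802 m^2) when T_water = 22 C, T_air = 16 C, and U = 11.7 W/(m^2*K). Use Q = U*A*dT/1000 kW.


Temperature difference dT = 22 - 16 = 6 K
Heat loss (W) = U * A * dT = 11.7 * 5802 * 6 = 407300.4 W
Convert to kW: 407300.4 / 1000 = 407.3004 kW

407.3004 kW


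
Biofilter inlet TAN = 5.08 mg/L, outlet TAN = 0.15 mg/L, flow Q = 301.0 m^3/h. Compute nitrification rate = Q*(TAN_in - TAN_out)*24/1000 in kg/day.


Concentration drop: TAN_in - TAN_out = 5.08 - 0.15 = 4.93 mg/L
Hourly TAN removed = Q * dTAN = 301.0 m^3/h * 4.93 mg/L = 1483.93 g/h  (m^3/h * mg/L = g/h)
Daily TAN removed = 1483.93 * 24 = 35614.32 g/day
Convert to kg/day: 35614.32 / 1000 = 35.61432 kg/day

35.61432 kg/day


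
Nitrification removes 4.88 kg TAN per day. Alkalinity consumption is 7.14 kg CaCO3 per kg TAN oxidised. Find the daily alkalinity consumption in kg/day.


Alkalinity factor: 7.14 kg CaCO3 consumed per kg TAN nitrified
alk = 4.88 kg TAN * 7.14 = 34.8432 kg CaCO3/day

34.8432 kg CaCO3/day


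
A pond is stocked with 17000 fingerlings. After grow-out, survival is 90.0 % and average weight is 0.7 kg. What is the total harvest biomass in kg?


Survivors = 17000 * 90.0/100 = 15300 fish
Harvest biomass = survivors * W_f = 15300 * 0.7 = 10710 kg

10710 kg


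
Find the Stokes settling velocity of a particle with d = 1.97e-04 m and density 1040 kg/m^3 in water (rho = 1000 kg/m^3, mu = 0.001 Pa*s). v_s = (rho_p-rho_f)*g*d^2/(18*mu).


Density difference: rho_p - rho_f = 1040 - 1000 = 40 kg/m^3
d^2 = (1.97e-04)^2 = 3.8809e-08 m^2
Numerator = (rho_p - rho_f) * g * d^2 = 40 * 9.81 * 3.8809e-08 = 1.5228652e-05
Denominator = 18 * mu = 18 * 0.001 = 0.018
v_s = 1.5228652e-05 / 0.018 = 8.46036e-04 m/s
Check: Re = rho_f * v_s * d / mu = 1000 * 8.46036e-04 * 1.97e-04 / 0.001 = 0.167 < 1, so Stokes' law applies.

8.46036e-04 m/s


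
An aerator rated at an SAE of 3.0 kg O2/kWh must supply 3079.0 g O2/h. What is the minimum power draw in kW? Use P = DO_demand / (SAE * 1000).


SAE in g O2/kWh = 3.0 * 1000 = 3000 g/kWh
P = DO_demand / SAE_g = 3079.0 / 3000 = 1.02633 kW

1.02633 kW


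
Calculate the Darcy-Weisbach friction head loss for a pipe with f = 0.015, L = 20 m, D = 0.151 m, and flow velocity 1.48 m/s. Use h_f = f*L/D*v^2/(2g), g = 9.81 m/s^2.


v^2 = 1.48^2 = 2.1904 m^2/s^2
L/D = 20/0.151 = 132.45033
h_f = f*(L/D)*v^2/(2g) = 0.015 * 132.45033 * 2.1904 / 19.62 = 0.221804 m

0.221804 m


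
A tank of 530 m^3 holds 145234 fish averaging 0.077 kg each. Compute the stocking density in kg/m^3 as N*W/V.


Total biomass = 145234 fish * 0.077 kg = 11183.018 kg
Density = total biomass / volume = 11183.018 / 530 = 21.1 kg/m^3

21.1 kg/m^3


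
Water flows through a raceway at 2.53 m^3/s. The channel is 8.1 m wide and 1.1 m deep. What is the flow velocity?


Cross-sectional area = W * d = 8.1 * 1.1 = 8.91 m^2
Velocity = Q / A = 2.53 / 8.91 = 0.283951 m/s

0.283951 m/s


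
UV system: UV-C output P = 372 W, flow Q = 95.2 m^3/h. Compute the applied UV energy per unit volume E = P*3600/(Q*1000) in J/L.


Energy delivered per hour = 372 W * 3600 s = 1339200 J/h
Volume treated per hour = 95.2 m^3/h * 1000 = 95200 L/h
dose = 1339200 / 95200 = 14.0672 J/L

14.0672 J/L


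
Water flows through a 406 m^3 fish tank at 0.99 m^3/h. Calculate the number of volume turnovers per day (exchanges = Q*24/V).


Daily flow volume = 0.99 m^3/h * 24 h = 23.76 m^3/day
Exchanges = daily flow / tank volume = 23.76 / 406 = 0.0585222 exchanges/day

0.0585222 exchanges/day


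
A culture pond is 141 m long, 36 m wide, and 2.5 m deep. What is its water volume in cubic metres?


Base area = L * W = 141 * 36 = 5076 m^2
Volume = area * depth = 5076 * 2.5 = 12690 m^3

12690 m^3


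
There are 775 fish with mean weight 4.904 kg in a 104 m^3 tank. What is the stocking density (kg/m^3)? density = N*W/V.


Total biomass = 775 fish * 4.904 kg = 3800.6 kg
Density = total biomass / volume = 3800.6 / 104 = 36.5442 kg/m^3

36.5442 kg/m^3


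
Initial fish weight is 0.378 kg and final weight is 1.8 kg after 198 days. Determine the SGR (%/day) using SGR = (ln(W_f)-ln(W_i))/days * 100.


ln(W_f) = ln(1.8) = 0.58778666
ln(W_i) = ln(0.378) = -0.97286108
ln(W_f) - ln(W_i) = 0.58778666 - -0.97286108 = 1.5606477
SGR = 1.5606477 / 198 * 100 = 0.788206 %/day

0.788206 %/day


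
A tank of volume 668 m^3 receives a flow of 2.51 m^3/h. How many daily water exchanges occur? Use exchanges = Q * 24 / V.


Daily flow volume = 2.51 m^3/h * 24 h = 60.24 m^3/day
Exchanges = daily flow / tank volume = 60.24 / 668 = 0.0901796 exchanges/day

0.0901796 exchanges/day


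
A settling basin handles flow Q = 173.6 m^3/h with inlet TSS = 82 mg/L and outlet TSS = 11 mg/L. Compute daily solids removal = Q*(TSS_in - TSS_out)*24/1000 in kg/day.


Concentration drop: TSS_in - TSS_out = 82 - 11 = 71 mg/L
Hourly solids removed = Q * dTSS = 173.6 m^3/h * 71 mg/L = 12325.6 g/h  (m^3/h * mg/L = g/h)
Daily solids removed = 12325.6 * 24 = 295814.4 g/day
Convert g to kg: 295814.4 / 1000 = 295.8144 kg/day

295.8144 kg/day


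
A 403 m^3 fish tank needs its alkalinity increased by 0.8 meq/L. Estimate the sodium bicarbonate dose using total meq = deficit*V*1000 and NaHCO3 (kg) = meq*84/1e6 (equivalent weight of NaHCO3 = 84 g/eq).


Tank volume in L = 403 m^3 * 1000 = 403000 L
Total meq required = 0.8 meq/L * 403000 L = 322400 meq
NaHCO3 mass = 322400 meq * 84 mg/meq / 1e6 = 27.0816 kg

27.0816 kg


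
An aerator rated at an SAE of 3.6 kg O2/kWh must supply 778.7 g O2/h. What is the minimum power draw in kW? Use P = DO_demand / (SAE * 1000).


SAE in g O2/kWh = 3.6 * 1000 = 3600 g/kWh
P = DO_demand / SAE_g = 778.7 / 3600 = 0.216306 kW

0.216306 kW


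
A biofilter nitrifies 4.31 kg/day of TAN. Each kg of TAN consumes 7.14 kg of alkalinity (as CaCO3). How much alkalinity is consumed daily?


Alkalinity factor: 7.14 kg CaCO3 consumed per kg TAN nitrified
alk = 4.31 kg TAN * 7.14 = 30.7734 kg CaCO3/day

30.7734 kg CaCO3/day


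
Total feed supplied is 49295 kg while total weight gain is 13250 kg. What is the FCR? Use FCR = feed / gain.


FCR = feed consumed / weight gained
FCR = 49295 kg / 13250 kg = 3.72038

3.72038


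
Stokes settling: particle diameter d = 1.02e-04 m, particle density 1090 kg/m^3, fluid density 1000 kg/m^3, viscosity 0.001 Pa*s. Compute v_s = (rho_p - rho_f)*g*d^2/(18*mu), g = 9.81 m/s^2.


Density difference: rho_p - rho_f = 1090 - 1000 = 90 kg/m^3
d^2 = (1.02e-04)^2 = 1.0404e-08 m^2
Numerator = (rho_p - rho_f) * g * d^2 = 90 * 9.81 * 1.0404e-08 = 9.1856916e-06
Denominator = 18 * mu = 18 * 0.001 = 0.018
v_s = 9.1856916e-06 / 0.018 = 5.10316e-04 m/s
Check: Re = rho_f * v_s * d / mu = 1000 * 5.10316e-04 * 1.02e-04 / 0.001 = 0.0521 < 1, so Stokes' law applies.

5.10316e-04 m/s


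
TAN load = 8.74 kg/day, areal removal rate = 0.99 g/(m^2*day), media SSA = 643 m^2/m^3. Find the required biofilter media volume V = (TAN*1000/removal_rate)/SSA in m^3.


A = 8.74*1000 / 0.99 = 8828.2828 m^2
V = 8828.2828 / 643 = 13.7298

13.7298 m^3


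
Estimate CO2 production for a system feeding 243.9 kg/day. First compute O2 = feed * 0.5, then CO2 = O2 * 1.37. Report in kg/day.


O2 = 243.9 * 0.5 = 121.95
CO2 = 121.95 * 1.37 = 167.0715

167.0715 kg/day


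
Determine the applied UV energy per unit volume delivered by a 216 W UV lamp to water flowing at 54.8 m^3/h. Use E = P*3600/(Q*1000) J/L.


Energy delivered per hour = 216 W * 3600 s = 777600 J/h
Volume treated per hour = 54.8 m^3/h * 1000 = 54800 L/h
dose = 777600 / 54800 = 14.1898 J/L

14.1898 J/L


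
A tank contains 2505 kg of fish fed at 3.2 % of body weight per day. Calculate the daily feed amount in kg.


Feeding rate fraction = 3.2% / 100 = 0.032
Daily feed = 2505 kg * 0.032 = 80.16 kg/day

80.16 kg/day


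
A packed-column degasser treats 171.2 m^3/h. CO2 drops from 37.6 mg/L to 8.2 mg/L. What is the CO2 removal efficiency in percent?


CO2_out / CO2_in = 8.2 / 37.6 = 0.21808511
Fraction remaining = 0.21808511
efficiency = (1 - 0.21808511) * 100 = 78.1915 %

78.1915 %


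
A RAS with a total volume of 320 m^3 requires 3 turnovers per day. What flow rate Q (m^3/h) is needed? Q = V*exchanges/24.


Daily recirculation volume = 320 m^3 * 3 = 960 m^3/day
Flow rate Q = daily volume / 24 h = 960 / 24 = 40 m^3/h

40 m^3/h


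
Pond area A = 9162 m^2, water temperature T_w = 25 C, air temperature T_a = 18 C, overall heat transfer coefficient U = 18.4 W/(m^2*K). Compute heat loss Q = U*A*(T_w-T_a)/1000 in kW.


Temperature difference dT = 25 - 18 = 7 K
Heat loss (W) = U * A * dT = 18.4 * 9162 * 7 = 1180065.6 W
Convert to kW: 1180065.6 / 1000 = 1180.0656 kW

1180.0656 kW


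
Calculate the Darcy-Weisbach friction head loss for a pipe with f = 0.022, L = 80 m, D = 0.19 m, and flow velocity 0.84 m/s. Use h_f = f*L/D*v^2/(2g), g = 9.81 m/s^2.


v^2 = 0.84^2 = 0.7056 m^2/s^2
L/D = 80/0.19 = 421.05263
h_f = f*(L/D)*v^2/(2g) = 0.022 * 421.05263 * 0.7056 / 19.62 = 0.333134 m

0.333134 m


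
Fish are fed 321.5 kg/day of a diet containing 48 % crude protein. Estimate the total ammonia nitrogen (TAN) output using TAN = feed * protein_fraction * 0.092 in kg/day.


Protein in feed = 321.5 * 48/100 = 154.32 kg/day
TAN = protein * 0.092 = 154.32 * 0.092 = 14.19744 kg/day

14.19744 kg/day


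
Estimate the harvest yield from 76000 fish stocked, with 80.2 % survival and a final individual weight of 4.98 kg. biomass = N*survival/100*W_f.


Survivors = 76000 * 80.2/100 = 60952 fish
Harvest biomass = survivors * W_f = 60952 * 4.98 = 303540.96 kg

303540.96 kg


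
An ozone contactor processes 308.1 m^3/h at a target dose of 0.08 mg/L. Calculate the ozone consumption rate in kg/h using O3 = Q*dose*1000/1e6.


O3 demand (mg/h) = Q * dose * 1000 = 308.1 * 0.08 * 1000 = 24648 mg/h
Convert mg to kg: 24648 / 1e6 = 0.024648 kg/h

0.024648 kg/h


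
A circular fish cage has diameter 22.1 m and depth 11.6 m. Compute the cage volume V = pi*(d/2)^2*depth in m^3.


r = d/2 = 22.1/2 = 11.05 m
Base area = pi*r^2 = pi*11.05^2 = 383.59632 m^2
Volume = 383.59632 * 11.6 = 4449.72 m^3

4449.72 m^3


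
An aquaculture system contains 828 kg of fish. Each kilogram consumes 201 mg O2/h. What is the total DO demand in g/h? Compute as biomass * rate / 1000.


Total O2 consumption (mg/h) = 828 kg * 201 mg/(kg*h) = 166428 mg/h
Convert to g/h: 166428 / 1000 = 166.428 g/h

166.428 g/h


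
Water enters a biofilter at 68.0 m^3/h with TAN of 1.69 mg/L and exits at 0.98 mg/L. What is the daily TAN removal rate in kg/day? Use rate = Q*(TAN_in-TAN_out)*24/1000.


Concentration drop: TAN_in - TAN_out = 1.69 - 0.98 = 0.71 mg/L
Hourly TAN removed = Q * dTAN = 68.0 m^3/h * 0.71 mg/L = 48.28 g/h  (m^3/h * mg/L = g/h)
Daily TAN removed = 48.28 * 24 = 1158.72 g/day
Convert to kg/day: 1158.72 / 1000 = 1.15872 kg/day

1.15872 kg/day


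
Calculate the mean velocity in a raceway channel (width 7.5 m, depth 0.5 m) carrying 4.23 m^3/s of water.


Cross-sectional area = W * d = 7.5 * 0.5 = 3.75 m^2
Velocity = Q / A = 4.23 / 3.75 = 1.128 m/s

1.128 m/s


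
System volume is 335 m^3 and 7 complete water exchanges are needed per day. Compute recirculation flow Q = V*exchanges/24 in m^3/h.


Daily recirculation volume = 335 m^3 * 7 = 2345 m^3/day
Flow rate Q = daily volume / 24 h = 2345 / 24 = 97.7083 m^3/h

97.7083 m^3/h


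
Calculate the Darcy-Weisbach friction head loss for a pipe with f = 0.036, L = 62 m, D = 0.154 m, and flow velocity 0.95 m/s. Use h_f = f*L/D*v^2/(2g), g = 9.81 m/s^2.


v^2 = 0.95^2 = 0.9025 m^2/s^2
L/D = 62/0.154 = 402.5974
h_f = f*(L/D)*v^2/(2g) = 0.036 * 402.5974 * 0.9025 / 19.62 = 0.666687 m

0.666687 m


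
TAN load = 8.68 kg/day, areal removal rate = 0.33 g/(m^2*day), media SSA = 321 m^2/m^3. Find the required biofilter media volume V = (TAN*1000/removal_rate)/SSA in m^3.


A = 8.68*1000 / 0.33 = 26303.03 m^2
V = 26303.03 / 321 = 81.9409

81.9409 m^3


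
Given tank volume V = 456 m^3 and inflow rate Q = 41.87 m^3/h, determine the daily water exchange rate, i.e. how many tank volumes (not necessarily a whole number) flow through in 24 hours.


Daily flow volume = 41.87 m^3/h * 24 h = 1004.88 m^3/day
Exchanges = daily flow / tank volume = 1004.88 / 456 = 2.20368 exchanges/day

2.20368 exchanges/day


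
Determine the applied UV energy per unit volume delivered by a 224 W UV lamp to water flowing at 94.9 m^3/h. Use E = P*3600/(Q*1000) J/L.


Energy delivered per hour = 224 W * 3600 s = 806400 J/h
Volume treated per hour = 94.9 m^3/h * 1000 = 94900 L/h
dose = 806400 / 94900 = 8.49737 J/L

8.49737 J/L


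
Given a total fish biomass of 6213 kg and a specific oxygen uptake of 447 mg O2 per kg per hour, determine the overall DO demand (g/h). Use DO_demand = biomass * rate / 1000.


Total O2 consumption (mg/h) = 6213 kg * 447 mg/(kg*h) = 2777211 mg/h
Convert to g/h: 2777211 / 1000 = 2777.211 g/h

2777.211 g/h


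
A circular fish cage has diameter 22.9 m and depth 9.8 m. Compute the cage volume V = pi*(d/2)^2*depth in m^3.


r = d/2 = 22.9/2 = 11.45 m
Base area = pi*r^2 = pi*11.45^2 = 411.87065 m^2
Volume = 411.87065 * 9.8 = 4036.33 m^3

4036.33 m^3
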